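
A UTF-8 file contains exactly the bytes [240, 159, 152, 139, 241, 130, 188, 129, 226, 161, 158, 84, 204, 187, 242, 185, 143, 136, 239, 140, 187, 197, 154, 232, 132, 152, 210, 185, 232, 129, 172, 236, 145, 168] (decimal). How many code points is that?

Byte at offset 0: 0xF0 = 11110000 → 4-byte char (#1). Advance 4.
Byte at offset 4: 0xF1 = 11110001 → 4-byte char (#2). Advance 4.
Byte at offset 8: 0xE2 = 11100010 → 3-byte char (#3). Advance 3.
Byte at offset 11: 0x54 = 01010100 → 1-byte char (#4). Advance 1.
Byte at offset 12: 0xCC = 11001100 → 2-byte char (#5). Advance 2.
Byte at offset 14: 0xF2 = 11110010 → 4-byte char (#6). Advance 4.
Byte at offset 18: 0xEF = 11101111 → 3-byte char (#7). Advance 3.
Byte at offset 21: 0xC5 = 11000101 → 2-byte char (#8). Advance 2.
Byte at offset 23: 0xE8 = 11101000 → 3-byte char (#9). Advance 3.
Byte at offset 26: 0xD2 = 11010010 → 2-byte char (#10). Advance 2.
Byte at offset 28: 0xE8 = 11101000 → 3-byte char (#11). Advance 3.
Byte at offset 31: 0xEC = 11101100 → 3-byte char (#12). Advance 3.
Reached end at offset 34 after 12 code points.

12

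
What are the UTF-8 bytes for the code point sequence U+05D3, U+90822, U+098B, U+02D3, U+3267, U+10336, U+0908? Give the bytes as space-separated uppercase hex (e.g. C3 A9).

U+05D3: 2-byte form → D7 93.
U+90822: 4-byte form → F2 90 A0 A2.
U+098B: 3-byte form → E0 A6 8B.
U+02D3: 2-byte form → CB 93.
U+3267: 3-byte form → E3 89 A7.
U+10336: 4-byte form → F0 90 8C B6.
U+0908: 3-byte form → E0 A4 88.
Concatenated (21 bytes): D7 93 F2 90 A0 A2 E0 A6 8B CB 93 E3 89 A7 F0 90 8C B6 E0 A4 88.

D7 93 F2 90 A0 A2 E0 A6 8B CB 93 E3 89 A7 F0 90 8C B6 E0 A4 88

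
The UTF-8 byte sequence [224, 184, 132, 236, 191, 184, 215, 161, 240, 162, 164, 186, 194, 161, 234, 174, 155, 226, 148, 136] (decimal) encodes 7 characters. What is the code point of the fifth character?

U+00A1

Offset 0: leading byte 0xE0 = 11100000 → 3-byte char #1 = E0 B8 84.
Offset 3: leading byte 0xEC = 11101100 → 3-byte char #2 = EC BF B8.
Offset 6: leading byte 0xD7 = 11010111 → 2-byte char #3 = D7 A1.
Offset 8: leading byte 0xF0 = 11110000 → 4-byte char #4 = F0 A2 A4 BA.
Offset 12: leading byte 0xC2 = 11000010 → 2-byte char #5 = C2 A1.
Leading byte 0xC2 = 11000010 matches 110xxxxx → 2-byte sequence.
Byte 1: 0xC2 = 11000010, payload 00010 (5 bits).
Byte 2: 0xA1 = 10100001 (10xxxxxx ✓), payload 100001.
Concatenate: 00010100001 = 0xA1 (11 bits → U+00A1).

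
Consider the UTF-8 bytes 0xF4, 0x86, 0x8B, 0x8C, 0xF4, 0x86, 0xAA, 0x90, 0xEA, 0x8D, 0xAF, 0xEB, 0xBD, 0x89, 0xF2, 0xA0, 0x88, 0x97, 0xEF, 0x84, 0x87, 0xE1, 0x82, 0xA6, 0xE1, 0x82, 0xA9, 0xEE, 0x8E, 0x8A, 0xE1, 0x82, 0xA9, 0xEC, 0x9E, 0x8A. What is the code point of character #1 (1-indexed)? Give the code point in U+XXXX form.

U+1062CC

Offset 0: leading byte 0xF4 = 11110100 → 4-byte char #1 = F4 86 8B 8C.
Leading byte 0xF4 = 11110100 matches 11110xxx → 4-byte sequence.
Byte 1: 0xF4 = 11110100, payload 100 (3 bits).
Byte 2: 0x86 = 10000110 (10xxxxxx ✓), payload 000110.
Byte 3: 0x8B = 10001011 (10xxxxxx ✓), payload 001011.
Byte 4: 0x8C = 10001100 (10xxxxxx ✓), payload 001100.
Concatenate: 100000110001011001100 = 0x1062CC (21 bits → U+1062CC).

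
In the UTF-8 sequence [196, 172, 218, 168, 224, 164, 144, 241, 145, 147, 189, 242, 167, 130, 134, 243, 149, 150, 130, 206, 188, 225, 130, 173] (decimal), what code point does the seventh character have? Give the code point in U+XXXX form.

Offset 0: leading byte 0xC4 = 11000100 → 2-byte char #1 = C4 AC.
Offset 2: leading byte 0xDA = 11011010 → 2-byte char #2 = DA A8.
Offset 4: leading byte 0xE0 = 11100000 → 3-byte char #3 = E0 A4 90.
Offset 7: leading byte 0xF1 = 11110001 → 4-byte char #4 = F1 91 93 BD.
Offset 11: leading byte 0xF2 = 11110010 → 4-byte char #5 = F2 A7 82 86.
Offset 15: leading byte 0xF3 = 11110011 → 4-byte char #6 = F3 95 96 82.
Offset 19: leading byte 0xCE = 11001110 → 2-byte char #7 = CE BC.
Leading byte 0xCE = 11001110 matches 110xxxxx → 2-byte sequence.
Byte 1: 0xCE = 11001110, payload 01110 (5 bits).
Byte 2: 0xBC = 10111100 (10xxxxxx ✓), payload 111100.
Concatenate: 01110111100 = 0x3BC (11 bits → U+03BC).

U+03BC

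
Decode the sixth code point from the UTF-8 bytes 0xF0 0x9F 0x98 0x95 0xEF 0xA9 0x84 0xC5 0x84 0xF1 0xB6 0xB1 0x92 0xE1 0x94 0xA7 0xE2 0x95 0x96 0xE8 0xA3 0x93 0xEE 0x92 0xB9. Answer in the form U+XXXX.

Offset 0: leading byte 0xF0 = 11110000 → 4-byte char #1 = F0 9F 98 95.
Offset 4: leading byte 0xEF = 11101111 → 3-byte char #2 = EF A9 84.
Offset 7: leading byte 0xC5 = 11000101 → 2-byte char #3 = C5 84.
Offset 9: leading byte 0xF1 = 11110001 → 4-byte char #4 = F1 B6 B1 92.
Offset 13: leading byte 0xE1 = 11100001 → 3-byte char #5 = E1 94 A7.
Offset 16: leading byte 0xE2 = 11100010 → 3-byte char #6 = E2 95 96.
Leading byte 0xE2 = 11100010 matches 1110xxxx → 3-byte sequence.
Byte 1: 0xE2 = 11100010, payload 0010 (4 bits).
Byte 2: 0x95 = 10010101 (10xxxxxx ✓), payload 010101.
Byte 3: 0x96 = 10010110 (10xxxxxx ✓), payload 010110.
Concatenate: 0010010101010110 = 0x2556 (16 bits → U+2556).

U+2556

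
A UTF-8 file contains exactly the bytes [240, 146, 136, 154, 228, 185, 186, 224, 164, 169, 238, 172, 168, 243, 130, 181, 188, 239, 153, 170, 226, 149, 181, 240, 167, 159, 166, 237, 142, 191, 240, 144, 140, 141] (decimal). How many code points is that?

Byte at offset 0: 0xF0 = 11110000 → 4-byte char (#1). Advance 4.
Byte at offset 4: 0xE4 = 11100100 → 3-byte char (#2). Advance 3.
Byte at offset 7: 0xE0 = 11100000 → 3-byte char (#3). Advance 3.
Byte at offset 10: 0xEE = 11101110 → 3-byte char (#4). Advance 3.
Byte at offset 13: 0xF3 = 11110011 → 4-byte char (#5). Advance 4.
Byte at offset 17: 0xEF = 11101111 → 3-byte char (#6). Advance 3.
Byte at offset 20: 0xE2 = 11100010 → 3-byte char (#7). Advance 3.
Byte at offset 23: 0xF0 = 11110000 → 4-byte char (#8). Advance 4.
Byte at offset 27: 0xED = 11101101 → 3-byte char (#9). Advance 3.
Byte at offset 30: 0xF0 = 11110000 → 4-byte char (#10). Advance 4.
Reached end at offset 34 after 10 code points.

10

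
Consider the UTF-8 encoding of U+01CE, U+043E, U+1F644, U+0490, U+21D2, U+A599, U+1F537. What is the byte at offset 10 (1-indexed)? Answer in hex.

1-indexed offset 10 is 0-indexed offset 9.
U+01CE → 2-byte form C7 8E at offsets 0–1.
U+043E → 2-byte form D0 BE at offsets 2–3.
U+1F644 → 4-byte form F0 9F 99 84 at offsets 4–7.
U+0490 → 2-byte form D2 90 at offsets 8–9.
Offset 9 falls in char 4's range; it's byte 2 of D2 90 = 0x90.

0x90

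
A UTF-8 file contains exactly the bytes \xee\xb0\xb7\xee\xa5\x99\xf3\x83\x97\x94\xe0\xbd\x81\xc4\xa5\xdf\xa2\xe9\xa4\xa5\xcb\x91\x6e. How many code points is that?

Byte at offset 0: 0xEE = 11101110 → 3-byte char (#1). Advance 3.
Byte at offset 3: 0xEE = 11101110 → 3-byte char (#2). Advance 3.
Byte at offset 6: 0xF3 = 11110011 → 4-byte char (#3). Advance 4.
Byte at offset 10: 0xE0 = 11100000 → 3-byte char (#4). Advance 3.
Byte at offset 13: 0xC4 = 11000100 → 2-byte char (#5). Advance 2.
Byte at offset 15: 0xDF = 11011111 → 2-byte char (#6). Advance 2.
Byte at offset 17: 0xE9 = 11101001 → 3-byte char (#7). Advance 3.
Byte at offset 20: 0xCB = 11001011 → 2-byte char (#8). Advance 2.
Byte at offset 22: 0x6E = 01101110 → 1-byte char (#9). Advance 1.
Reached end at offset 23 after 9 code points.

9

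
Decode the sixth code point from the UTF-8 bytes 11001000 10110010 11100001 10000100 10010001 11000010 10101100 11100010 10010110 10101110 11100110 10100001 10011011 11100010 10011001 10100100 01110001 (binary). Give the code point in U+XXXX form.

Offset 0: leading byte 0xC8 = 11001000 → 2-byte char #1 = C8 B2.
Offset 2: leading byte 0xE1 = 11100001 → 3-byte char #2 = E1 84 91.
Offset 5: leading byte 0xC2 = 11000010 → 2-byte char #3 = C2 AC.
Offset 7: leading byte 0xE2 = 11100010 → 3-byte char #4 = E2 96 AE.
Offset 10: leading byte 0xE6 = 11100110 → 3-byte char #5 = E6 A1 9B.
Offset 13: leading byte 0xE2 = 11100010 → 3-byte char #6 = E2 99 A4.
Leading byte 0xE2 = 11100010 matches 1110xxxx → 3-byte sequence.
Byte 1: 0xE2 = 11100010, payload 0010 (4 bits).
Byte 2: 0x99 = 10011001 (10xxxxxx ✓), payload 011001.
Byte 3: 0xA4 = 10100100 (10xxxxxx ✓), payload 100100.
Concatenate: 0010011001100100 = 0x2664 (16 bits → U+2664).

U+2664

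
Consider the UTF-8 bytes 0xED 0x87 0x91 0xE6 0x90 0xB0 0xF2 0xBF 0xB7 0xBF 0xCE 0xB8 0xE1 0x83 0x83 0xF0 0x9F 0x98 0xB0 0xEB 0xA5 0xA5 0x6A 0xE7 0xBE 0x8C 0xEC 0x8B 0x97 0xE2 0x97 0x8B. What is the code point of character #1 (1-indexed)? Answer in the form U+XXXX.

Offset 0: leading byte 0xED = 11101101 → 3-byte char #1 = ED 87 91.
Leading byte 0xED = 11101101 matches 1110xxxx → 3-byte sequence.
Byte 1: 0xED = 11101101, payload 1101 (4 bits).
Byte 2: 0x87 = 10000111 (10xxxxxx ✓), payload 000111.
Byte 3: 0x91 = 10010001 (10xxxxxx ✓), payload 010001.
Concatenate: 1101000111010001 = 0xD1D1 (16 bits → U+D1D1).

U+D1D1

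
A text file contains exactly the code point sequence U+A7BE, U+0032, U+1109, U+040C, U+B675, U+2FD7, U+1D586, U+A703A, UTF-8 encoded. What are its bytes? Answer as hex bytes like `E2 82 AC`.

EA 9E BE 32 E1 84 89 D0 8C EB 99 B5 E2 BF 97 F0 9D 96 86 F2 A7 80 BA

U+A7BE: 3-byte form → EA 9E BE.
U+0032: 1-byte form → 32.
U+1109: 3-byte form → E1 84 89.
U+040C: 2-byte form → D0 8C.
U+B675: 3-byte form → EB 99 B5.
U+2FD7: 3-byte form → E2 BF 97.
U+1D586: 4-byte form → F0 9D 96 86.
U+A703A: 4-byte form → F2 A7 80 BA.
Concatenated (23 bytes): EA 9E BE 32 E1 84 89 D0 8C EB 99 B5 E2 BF 97 F0 9D 96 86 F2 A7 80 BA.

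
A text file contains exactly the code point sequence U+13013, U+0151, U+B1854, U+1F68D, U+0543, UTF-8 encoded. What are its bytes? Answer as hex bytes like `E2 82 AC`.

F0 93 80 93 C5 91 F2 B1 A1 94 F0 9F 9A 8D D5 83

U+13013: 4-byte form → F0 93 80 93.
U+0151: 2-byte form → C5 91.
U+B1854: 4-byte form → F2 B1 A1 94.
U+1F68D: 4-byte form → F0 9F 9A 8D.
U+0543: 2-byte form → D5 83.
Concatenated (16 bytes): F0 93 80 93 C5 91 F2 B1 A1 94 F0 9F 9A 8D D5 83.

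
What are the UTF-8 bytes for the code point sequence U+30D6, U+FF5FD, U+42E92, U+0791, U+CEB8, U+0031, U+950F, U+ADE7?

U+30D6: 3-byte form → E3 83 96.
U+FF5FD: 4-byte form → F3 BF 97 BD.
U+42E92: 4-byte form → F1 82 BA 92.
U+0791: 2-byte form → DE 91.
U+CEB8: 3-byte form → EC BA B8.
U+0031: 1-byte form → 31.
U+950F: 3-byte form → E9 94 8F.
U+ADE7: 3-byte form → EA B7 A7.
Concatenated (23 bytes): E3 83 96 F3 BF 97 BD F1 82 BA 92 DE 91 EC BA B8 31 E9 94 8F EA B7 A7.

E3 83 96 F3 BF 97 BD F1 82 BA 92 DE 91 EC BA B8 31 E9 94 8F EA B7 A7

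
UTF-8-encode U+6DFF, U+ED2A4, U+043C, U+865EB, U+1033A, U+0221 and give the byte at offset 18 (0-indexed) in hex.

0xA1

U+6DFF → 3-byte form E6 B7 BF at offsets 0–2.
U+ED2A4 → 4-byte form F3 AD 8A A4 at offsets 3–6.
U+043C → 2-byte form D0 BC at offsets 7–8.
U+865EB → 4-byte form F2 86 97 AB at offsets 9–12.
U+1033A → 4-byte form F0 90 8C BA at offsets 13–16.
U+0221 → 2-byte form C8 A1 at offsets 17–18.
Offset 18 falls in char 6's range; it's byte 2 of C8 A1 = 0xA1.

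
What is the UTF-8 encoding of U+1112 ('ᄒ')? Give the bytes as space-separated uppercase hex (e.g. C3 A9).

E1 84 92

U+1112 = 0x1112 = 4370 decimal. In range U+0800–U+FFFF → 3-byte form: 1110xxxx 10xxxxxx 10xxxxxx.
Binary (16 bits): 0001000100010010.
Split 4+6+6: 0001 | 000100 | 010010.
Byte 1: 11100001 = 0xE1.
Byte 2: 10000100 = 0x84.
Byte 3: 10010010 = 0x92.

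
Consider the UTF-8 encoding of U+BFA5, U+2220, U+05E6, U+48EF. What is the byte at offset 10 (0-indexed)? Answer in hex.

0xAF

U+BFA5 → 3-byte form EB BE A5 at offsets 0–2.
U+2220 → 3-byte form E2 88 A0 at offsets 3–5.
U+05E6 → 2-byte form D7 A6 at offsets 6–7.
U+48EF → 3-byte form E4 A3 AF at offsets 8–10.
Offset 10 falls in char 4's range; it's byte 3 of E4 A3 AF = 0xAF.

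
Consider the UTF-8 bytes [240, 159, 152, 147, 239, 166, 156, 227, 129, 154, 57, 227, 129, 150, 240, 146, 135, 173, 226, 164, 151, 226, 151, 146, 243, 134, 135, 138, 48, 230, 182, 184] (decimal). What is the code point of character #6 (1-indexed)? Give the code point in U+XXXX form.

U+121ED

Offset 0: leading byte 0xF0 = 11110000 → 4-byte char #1 = F0 9F 98 93.
Offset 4: leading byte 0xEF = 11101111 → 3-byte char #2 = EF A6 9C.
Offset 7: leading byte 0xE3 = 11100011 → 3-byte char #3 = E3 81 9A.
Offset 10: leading byte 0x39 = 00111001 → 1-byte char #4 = 39.
Offset 11: leading byte 0xE3 = 11100011 → 3-byte char #5 = E3 81 96.
Offset 14: leading byte 0xF0 = 11110000 → 4-byte char #6 = F0 92 87 AD.
Leading byte 0xF0 = 11110000 matches 11110xxx → 4-byte sequence.
Byte 1: 0xF0 = 11110000, payload 000 (3 bits).
Byte 2: 0x92 = 10010010 (10xxxxxx ✓), payload 010010.
Byte 3: 0x87 = 10000111 (10xxxxxx ✓), payload 000111.
Byte 4: 0xAD = 10101101 (10xxxxxx ✓), payload 101101.
Concatenate: 000010010000111101101 = 0x121ED (21 bits → U+121ED).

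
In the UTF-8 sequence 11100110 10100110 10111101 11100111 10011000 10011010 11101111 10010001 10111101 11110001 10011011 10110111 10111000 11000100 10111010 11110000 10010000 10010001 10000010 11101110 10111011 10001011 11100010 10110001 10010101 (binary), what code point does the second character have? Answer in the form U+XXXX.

Offset 0: leading byte 0xE6 = 11100110 → 3-byte char #1 = E6 A6 BD.
Offset 3: leading byte 0xE7 = 11100111 → 3-byte char #2 = E7 98 9A.
Leading byte 0xE7 = 11100111 matches 1110xxxx → 3-byte sequence.
Byte 1: 0xE7 = 11100111, payload 0111 (4 bits).
Byte 2: 0x98 = 10011000 (10xxxxxx ✓), payload 011000.
Byte 3: 0x9A = 10011010 (10xxxxxx ✓), payload 011010.
Concatenate: 0111011000011010 = 0x761A (16 bits → U+761A).

U+761A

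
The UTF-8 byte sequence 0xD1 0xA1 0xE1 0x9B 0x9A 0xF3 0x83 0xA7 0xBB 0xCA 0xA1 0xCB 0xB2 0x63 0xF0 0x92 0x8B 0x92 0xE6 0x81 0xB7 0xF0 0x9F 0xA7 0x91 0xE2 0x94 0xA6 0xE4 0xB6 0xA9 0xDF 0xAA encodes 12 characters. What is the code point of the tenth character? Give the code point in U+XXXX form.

U+2526

Offset 0: leading byte 0xD1 = 11010001 → 2-byte char #1 = D1 A1.
Offset 2: leading byte 0xE1 = 11100001 → 3-byte char #2 = E1 9B 9A.
Offset 5: leading byte 0xF3 = 11110011 → 4-byte char #3 = F3 83 A7 BB.
Offset 9: leading byte 0xCA = 11001010 → 2-byte char #4 = CA A1.
Offset 11: leading byte 0xCB = 11001011 → 2-byte char #5 = CB B2.
Offset 13: leading byte 0x63 = 01100011 → 1-byte char #6 = 63.
Offset 14: leading byte 0xF0 = 11110000 → 4-byte char #7 = F0 92 8B 92.
Offset 18: leading byte 0xE6 = 11100110 → 3-byte char #8 = E6 81 B7.
Offset 21: leading byte 0xF0 = 11110000 → 4-byte char #9 = F0 9F A7 91.
Offset 25: leading byte 0xE2 = 11100010 → 3-byte char #10 = E2 94 A6.
Leading byte 0xE2 = 11100010 matches 1110xxxx → 3-byte sequence.
Byte 1: 0xE2 = 11100010, payload 0010 (4 bits).
Byte 2: 0x94 = 10010100 (10xxxxxx ✓), payload 010100.
Byte 3: 0xA6 = 10100110 (10xxxxxx ✓), payload 100110.
Concatenate: 0010010100100110 = 0x2526 (16 bits → U+2526).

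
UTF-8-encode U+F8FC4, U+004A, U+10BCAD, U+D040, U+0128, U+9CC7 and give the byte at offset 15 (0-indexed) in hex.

0xB3

U+F8FC4 → 4-byte form F3 B8 BF 84 at offsets 0–3.
U+004A → 1-byte form 4A at offsets 4–4.
U+10BCAD → 4-byte form F4 8B B2 AD at offsets 5–8.
U+D040 → 3-byte form ED 81 80 at offsets 9–11.
U+0128 → 2-byte form C4 A8 at offsets 12–13.
U+9CC7 → 3-byte form E9 B3 87 at offsets 14–16.
Offset 15 falls in char 6's range; it's byte 2 of E9 B3 87 = 0xB3.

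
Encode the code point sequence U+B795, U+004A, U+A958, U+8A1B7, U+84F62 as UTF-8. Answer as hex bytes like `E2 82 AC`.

U+B795: 3-byte form → EB 9E 95.
U+004A: 1-byte form → 4A.
U+A958: 3-byte form → EA A5 98.
U+8A1B7: 4-byte form → F2 8A 86 B7.
U+84F62: 4-byte form → F2 84 BD A2.
Concatenated (15 bytes): EB 9E 95 4A EA A5 98 F2 8A 86 B7 F2 84 BD A2.

EB 9E 95 4A EA A5 98 F2 8A 86 B7 F2 84 BD A2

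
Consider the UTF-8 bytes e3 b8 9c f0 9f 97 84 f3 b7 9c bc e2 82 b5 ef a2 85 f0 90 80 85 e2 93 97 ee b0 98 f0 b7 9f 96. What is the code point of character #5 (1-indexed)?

Offset 0: leading byte 0xE3 = 11100011 → 3-byte char #1 = E3 B8 9C.
Offset 3: leading byte 0xF0 = 11110000 → 4-byte char #2 = F0 9F 97 84.
Offset 7: leading byte 0xF3 = 11110011 → 4-byte char #3 = F3 B7 9C BC.
Offset 11: leading byte 0xE2 = 11100010 → 3-byte char #4 = E2 82 B5.
Offset 14: leading byte 0xEF = 11101111 → 3-byte char #5 = EF A2 85.
Leading byte 0xEF = 11101111 matches 1110xxxx → 3-byte sequence.
Byte 1: 0xEF = 11101111, payload 1111 (4 bits).
Byte 2: 0xA2 = 10100010 (10xxxxxx ✓), payload 100010.
Byte 3: 0x85 = 10000101 (10xxxxxx ✓), payload 000101.
Concatenate: 1111100010000101 = 0xF885 (16 bits → U+F885).

U+F885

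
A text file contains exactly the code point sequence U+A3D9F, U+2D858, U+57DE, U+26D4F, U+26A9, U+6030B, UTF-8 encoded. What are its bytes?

F2 A3 B6 9F F0 AD A1 98 E5 9F 9E F0 A6 B5 8F E2 9A A9 F1 A0 8C 8B

U+A3D9F: 4-byte form → F2 A3 B6 9F.
U+2D858: 4-byte form → F0 AD A1 98.
U+57DE: 3-byte form → E5 9F 9E.
U+26D4F: 4-byte form → F0 A6 B5 8F.
U+26A9: 3-byte form → E2 9A A9.
U+6030B: 4-byte form → F1 A0 8C 8B.
Concatenated (22 bytes): F2 A3 B6 9F F0 AD A1 98 E5 9F 9E F0 A6 B5 8F E2 9A A9 F1 A0 8C 8B.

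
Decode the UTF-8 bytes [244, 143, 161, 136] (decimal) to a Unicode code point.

U+10F848

Leading byte 0xF4 = 11110100 matches 11110xxx → 4-byte sequence.
Byte 1: 0xF4 = 11110100, payload 100 (3 bits).
Byte 2: 0x8F = 10001111 (10xxxxxx ✓), payload 001111.
Byte 3: 0xA1 = 10100001 (10xxxxxx ✓), payload 100001.
Byte 4: 0x88 = 10001000 (10xxxxxx ✓), payload 001000.
Concatenate: 100001111100001001000 = 0x10F848 (21 bits → U+10F848).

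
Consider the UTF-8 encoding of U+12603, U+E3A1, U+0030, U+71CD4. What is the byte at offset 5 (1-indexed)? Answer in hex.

0xEE

1-indexed offset 5 is 0-indexed offset 4.
U+12603 → 4-byte form F0 92 98 83 at offsets 0–3.
U+E3A1 → 3-byte form EE 8E A1 at offsets 4–6.
Offset 4 falls in char 2's range; it's byte 1 of EE 8E A1 = 0xEE.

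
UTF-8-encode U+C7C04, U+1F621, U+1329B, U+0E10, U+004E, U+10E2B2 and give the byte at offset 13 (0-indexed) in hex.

0xB8

U+C7C04 → 4-byte form F3 87 B0 84 at offsets 0–3.
U+1F621 → 4-byte form F0 9F 98 A1 at offsets 4–7.
U+1329B → 4-byte form F0 93 8A 9B at offsets 8–11.
U+0E10 → 3-byte form E0 B8 90 at offsets 12–14.
Offset 13 falls in char 4's range; it's byte 2 of E0 B8 90 = 0xB8.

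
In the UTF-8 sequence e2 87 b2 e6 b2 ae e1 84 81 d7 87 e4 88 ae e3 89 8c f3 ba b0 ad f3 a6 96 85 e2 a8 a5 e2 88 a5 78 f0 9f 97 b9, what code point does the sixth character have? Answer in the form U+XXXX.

Offset 0: leading byte 0xE2 = 11100010 → 3-byte char #1 = E2 87 B2.
Offset 3: leading byte 0xE6 = 11100110 → 3-byte char #2 = E6 B2 AE.
Offset 6: leading byte 0xE1 = 11100001 → 3-byte char #3 = E1 84 81.
Offset 9: leading byte 0xD7 = 11010111 → 2-byte char #4 = D7 87.
Offset 11: leading byte 0xE4 = 11100100 → 3-byte char #5 = E4 88 AE.
Offset 14: leading byte 0xE3 = 11100011 → 3-byte char #6 = E3 89 8C.
Leading byte 0xE3 = 11100011 matches 1110xxxx → 3-byte sequence.
Byte 1: 0xE3 = 11100011, payload 0011 (4 bits).
Byte 2: 0x89 = 10001001 (10xxxxxx ✓), payload 001001.
Byte 3: 0x8C = 10001100 (10xxxxxx ✓), payload 001100.
Concatenate: 0011001001001100 = 0x324C (16 bits → U+324C).

U+324C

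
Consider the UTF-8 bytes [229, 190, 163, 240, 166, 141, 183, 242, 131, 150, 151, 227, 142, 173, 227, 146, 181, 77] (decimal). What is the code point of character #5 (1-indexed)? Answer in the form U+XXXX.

U+34B5

Offset 0: leading byte 0xE5 = 11100101 → 3-byte char #1 = E5 BE A3.
Offset 3: leading byte 0xF0 = 11110000 → 4-byte char #2 = F0 A6 8D B7.
Offset 7: leading byte 0xF2 = 11110010 → 4-byte char #3 = F2 83 96 97.
Offset 11: leading byte 0xE3 = 11100011 → 3-byte char #4 = E3 8E AD.
Offset 14: leading byte 0xE3 = 11100011 → 3-byte char #5 = E3 92 B5.
Leading byte 0xE3 = 11100011 matches 1110xxxx → 3-byte sequence.
Byte 1: 0xE3 = 11100011, payload 0011 (4 bits).
Byte 2: 0x92 = 10010010 (10xxxxxx ✓), payload 010010.
Byte 3: 0xB5 = 10110101 (10xxxxxx ✓), payload 110101.
Concatenate: 0011010010110101 = 0x34B5 (16 bits → U+34B5).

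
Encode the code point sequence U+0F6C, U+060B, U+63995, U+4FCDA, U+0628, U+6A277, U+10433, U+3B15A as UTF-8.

E0 BD AC D8 8B F1 A3 A6 95 F1 8F B3 9A D8 A8 F1 AA 89 B7 F0 90 90 B3 F0 BB 85 9A

U+0F6C: 3-byte form → E0 BD AC.
U+060B: 2-byte form → D8 8B.
U+63995: 4-byte form → F1 A3 A6 95.
U+4FCDA: 4-byte form → F1 8F B3 9A.
U+0628: 2-byte form → D8 A8.
U+6A277: 4-byte form → F1 AA 89 B7.
U+10433: 4-byte form → F0 90 90 B3.
U+3B15A: 4-byte form → F0 BB 85 9A.
Concatenated (27 bytes): E0 BD AC D8 8B F1 A3 A6 95 F1 8F B3 9A D8 A8 F1 AA 89 B7 F0 90 90 B3 F0 BB 85 9A.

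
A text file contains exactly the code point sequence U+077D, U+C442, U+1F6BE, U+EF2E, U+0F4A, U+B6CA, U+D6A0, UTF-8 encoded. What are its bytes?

DD BD EC 91 82 F0 9F 9A BE EE BC AE E0 BD 8A EB 9B 8A ED 9A A0

U+077D: 2-byte form → DD BD.
U+C442: 3-byte form → EC 91 82.
U+1F6BE: 4-byte form → F0 9F 9A BE.
U+EF2E: 3-byte form → EE BC AE.
U+0F4A: 3-byte form → E0 BD 8A.
U+B6CA: 3-byte form → EB 9B 8A.
U+D6A0: 3-byte form → ED 9A A0.
Concatenated (21 bytes): DD BD EC 91 82 F0 9F 9A BE EE BC AE E0 BD 8A EB 9B 8A ED 9A A0.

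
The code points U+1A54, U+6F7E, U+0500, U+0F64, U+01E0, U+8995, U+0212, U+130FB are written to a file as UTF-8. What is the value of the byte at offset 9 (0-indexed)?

U+1A54 → 3-byte form E1 A9 94 at offsets 0–2.
U+6F7E → 3-byte form E6 BD BE at offsets 3–5.
U+0500 → 2-byte form D4 80 at offsets 6–7.
U+0F64 → 3-byte form E0 BD A4 at offsets 8–10.
Offset 9 falls in char 4's range; it's byte 2 of E0 BD A4 = 0xBD.

0xBD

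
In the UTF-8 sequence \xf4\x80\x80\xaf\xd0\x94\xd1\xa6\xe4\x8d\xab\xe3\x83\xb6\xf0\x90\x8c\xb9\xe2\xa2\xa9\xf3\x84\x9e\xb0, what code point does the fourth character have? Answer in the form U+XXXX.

U+436B

Offset 0: leading byte 0xF4 = 11110100 → 4-byte char #1 = F4 80 80 AF.
Offset 4: leading byte 0xD0 = 11010000 → 2-byte char #2 = D0 94.
Offset 6: leading byte 0xD1 = 11010001 → 2-byte char #3 = D1 A6.
Offset 8: leading byte 0xE4 = 11100100 → 3-byte char #4 = E4 8D AB.
Leading byte 0xE4 = 11100100 matches 1110xxxx → 3-byte sequence.
Byte 1: 0xE4 = 11100100, payload 0100 (4 bits).
Byte 2: 0x8D = 10001101 (10xxxxxx ✓), payload 001101.
Byte 3: 0xAB = 10101011 (10xxxxxx ✓), payload 101011.
Concatenate: 0100001101101011 = 0x436B (16 bits → U+436B).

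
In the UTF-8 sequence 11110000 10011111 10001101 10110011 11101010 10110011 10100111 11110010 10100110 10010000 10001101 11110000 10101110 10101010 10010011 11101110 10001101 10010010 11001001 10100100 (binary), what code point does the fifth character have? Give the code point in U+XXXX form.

Offset 0: leading byte 0xF0 = 11110000 → 4-byte char #1 = F0 9F 8D B3.
Offset 4: leading byte 0xEA = 11101010 → 3-byte char #2 = EA B3 A7.
Offset 7: leading byte 0xF2 = 11110010 → 4-byte char #3 = F2 A6 90 8D.
Offset 11: leading byte 0xF0 = 11110000 → 4-byte char #4 = F0 AE AA 93.
Offset 15: leading byte 0xEE = 11101110 → 3-byte char #5 = EE 8D 92.
Leading byte 0xEE = 11101110 matches 1110xxxx → 3-byte sequence.
Byte 1: 0xEE = 11101110, payload 1110 (4 bits).
Byte 2: 0x8D = 10001101 (10xxxxxx ✓), payload 001101.
Byte 3: 0x92 = 10010010 (10xxxxxx ✓), payload 010010.
Concatenate: 1110001101010010 = 0xE352 (16 bits → U+E352).

U+E352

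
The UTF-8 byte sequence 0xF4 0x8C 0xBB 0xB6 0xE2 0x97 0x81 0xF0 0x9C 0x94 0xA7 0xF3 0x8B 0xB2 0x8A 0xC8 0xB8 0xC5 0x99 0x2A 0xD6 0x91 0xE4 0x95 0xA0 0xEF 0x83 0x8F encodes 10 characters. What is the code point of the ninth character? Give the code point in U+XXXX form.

Offset 0: leading byte 0xF4 = 11110100 → 4-byte char #1 = F4 8C BB B6.
Offset 4: leading byte 0xE2 = 11100010 → 3-byte char #2 = E2 97 81.
Offset 7: leading byte 0xF0 = 11110000 → 4-byte char #3 = F0 9C 94 A7.
Offset 11: leading byte 0xF3 = 11110011 → 4-byte char #4 = F3 8B B2 8A.
Offset 15: leading byte 0xC8 = 11001000 → 2-byte char #5 = C8 B8.
Offset 17: leading byte 0xC5 = 11000101 → 2-byte char #6 = C5 99.
Offset 19: leading byte 0x2A = 00101010 → 1-byte char #7 = 2A.
Offset 20: leading byte 0xD6 = 11010110 → 2-byte char #8 = D6 91.
Offset 22: leading byte 0xE4 = 11100100 → 3-byte char #9 = E4 95 A0.
Leading byte 0xE4 = 11100100 matches 1110xxxx → 3-byte sequence.
Byte 1: 0xE4 = 11100100, payload 0100 (4 bits).
Byte 2: 0x95 = 10010101 (10xxxxxx ✓), payload 010101.
Byte 3: 0xA0 = 10100000 (10xxxxxx ✓), payload 100000.
Concatenate: 0100010101100000 = 0x4560 (16 bits → U+4560).

U+4560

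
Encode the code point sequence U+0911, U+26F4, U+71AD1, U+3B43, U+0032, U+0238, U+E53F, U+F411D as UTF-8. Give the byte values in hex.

E0 A4 91 E2 9B B4 F1 B1 AB 91 E3 AD 83 32 C8 B8 EE 94 BF F3 B4 84 9D

U+0911: 3-byte form → E0 A4 91.
U+26F4: 3-byte form → E2 9B B4.
U+71AD1: 4-byte form → F1 B1 AB 91.
U+3B43: 3-byte form → E3 AD 83.
U+0032: 1-byte form → 32.
U+0238: 2-byte form → C8 B8.
U+E53F: 3-byte form → EE 94 BF.
U+F411D: 4-byte form → F3 B4 84 9D.
Concatenated (23 bytes): E0 A4 91 E2 9B B4 F1 B1 AB 91 E3 AD 83 32 C8 B8 EE 94 BF F3 B4 84 9D.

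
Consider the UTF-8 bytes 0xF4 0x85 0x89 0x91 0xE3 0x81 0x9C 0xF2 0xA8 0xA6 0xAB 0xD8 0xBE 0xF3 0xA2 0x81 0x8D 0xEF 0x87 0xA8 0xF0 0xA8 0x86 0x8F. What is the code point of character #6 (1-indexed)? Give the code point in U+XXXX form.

U+F1E8

Offset 0: leading byte 0xF4 = 11110100 → 4-byte char #1 = F4 85 89 91.
Offset 4: leading byte 0xE3 = 11100011 → 3-byte char #2 = E3 81 9C.
Offset 7: leading byte 0xF2 = 11110010 → 4-byte char #3 = F2 A8 A6 AB.
Offset 11: leading byte 0xD8 = 11011000 → 2-byte char #4 = D8 BE.
Offset 13: leading byte 0xF3 = 11110011 → 4-byte char #5 = F3 A2 81 8D.
Offset 17: leading byte 0xEF = 11101111 → 3-byte char #6 = EF 87 A8.
Leading byte 0xEF = 11101111 matches 1110xxxx → 3-byte sequence.
Byte 1: 0xEF = 11101111, payload 1111 (4 bits).
Byte 2: 0x87 = 10000111 (10xxxxxx ✓), payload 000111.
Byte 3: 0xA8 = 10101000 (10xxxxxx ✓), payload 101000.
Concatenate: 1111000111101000 = 0xF1E8 (16 bits → U+F1E8).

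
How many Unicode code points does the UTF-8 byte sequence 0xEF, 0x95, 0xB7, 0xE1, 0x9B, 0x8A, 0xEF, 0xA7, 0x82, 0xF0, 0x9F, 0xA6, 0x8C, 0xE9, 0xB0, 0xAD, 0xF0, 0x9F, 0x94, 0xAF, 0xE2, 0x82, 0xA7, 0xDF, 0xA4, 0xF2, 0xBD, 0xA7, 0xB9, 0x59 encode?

10

Byte at offset 0: 0xEF = 11101111 → 3-byte char (#1). Advance 3.
Byte at offset 3: 0xE1 = 11100001 → 3-byte char (#2). Advance 3.
Byte at offset 6: 0xEF = 11101111 → 3-byte char (#3). Advance 3.
Byte at offset 9: 0xF0 = 11110000 → 4-byte char (#4). Advance 4.
Byte at offset 13: 0xE9 = 11101001 → 3-byte char (#5). Advance 3.
Byte at offset 16: 0xF0 = 11110000 → 4-byte char (#6). Advance 4.
Byte at offset 20: 0xE2 = 11100010 → 3-byte char (#7). Advance 3.
Byte at offset 23: 0xDF = 11011111 → 2-byte char (#8). Advance 2.
Byte at offset 25: 0xF2 = 11110010 → 4-byte char (#9). Advance 4.
Byte at offset 29: 0x59 = 01011001 → 1-byte char (#10). Advance 1.
Reached end at offset 30 after 10 code points.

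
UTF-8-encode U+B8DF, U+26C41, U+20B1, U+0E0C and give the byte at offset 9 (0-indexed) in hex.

U+B8DF → 3-byte form EB A3 9F at offsets 0–2.
U+26C41 → 4-byte form F0 A6 B1 81 at offsets 3–6.
U+20B1 → 3-byte form E2 82 B1 at offsets 7–9.
Offset 9 falls in char 3's range; it's byte 3 of E2 82 B1 = 0xB1.

0xB1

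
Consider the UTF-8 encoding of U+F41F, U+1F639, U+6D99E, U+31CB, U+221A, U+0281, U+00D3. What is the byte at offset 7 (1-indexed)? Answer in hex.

1-indexed offset 7 is 0-indexed offset 6.
U+F41F → 3-byte form EF 90 9F at offsets 0–2.
U+1F639 → 4-byte form F0 9F 98 B9 at offsets 3–6.
Offset 6 falls in char 2's range; it's byte 4 of F0 9F 98 B9 = 0xB9.

0xB9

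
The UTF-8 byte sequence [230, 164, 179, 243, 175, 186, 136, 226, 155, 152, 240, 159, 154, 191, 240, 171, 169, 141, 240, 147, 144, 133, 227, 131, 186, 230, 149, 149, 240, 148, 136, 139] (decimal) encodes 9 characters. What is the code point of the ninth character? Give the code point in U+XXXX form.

Offset 0: leading byte 0xE6 = 11100110 → 3-byte char #1 = E6 A4 B3.
Offset 3: leading byte 0xF3 = 11110011 → 4-byte char #2 = F3 AF BA 88.
Offset 7: leading byte 0xE2 = 11100010 → 3-byte char #3 = E2 9B 98.
Offset 10: leading byte 0xF0 = 11110000 → 4-byte char #4 = F0 9F 9A BF.
Offset 14: leading byte 0xF0 = 11110000 → 4-byte char #5 = F0 AB A9 8D.
Offset 18: leading byte 0xF0 = 11110000 → 4-byte char #6 = F0 93 90 85.
Offset 22: leading byte 0xE3 = 11100011 → 3-byte char #7 = E3 83 BA.
Offset 25: leading byte 0xE6 = 11100110 → 3-byte char #8 = E6 95 95.
Offset 28: leading byte 0xF0 = 11110000 → 4-byte char #9 = F0 94 88 8B.
Leading byte 0xF0 = 11110000 matches 11110xxx → 4-byte sequence.
Byte 1: 0xF0 = 11110000, payload 000 (3 bits).
Byte 2: 0x94 = 10010100 (10xxxxxx ✓), payload 010100.
Byte 3: 0x88 = 10001000 (10xxxxxx ✓), payload 001000.
Byte 4: 0x8B = 10001011 (10xxxxxx ✓), payload 001011.
Concatenate: 000010100001000001011 = 0x1420B (21 bits → U+1420B).

U+1420B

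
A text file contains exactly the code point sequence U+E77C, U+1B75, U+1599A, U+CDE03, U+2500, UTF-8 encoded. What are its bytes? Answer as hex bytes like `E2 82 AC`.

U+E77C: 3-byte form → EE 9D BC.
U+1B75: 3-byte form → E1 AD B5.
U+1599A: 4-byte form → F0 95 A6 9A.
U+CDE03: 4-byte form → F3 8D B8 83.
U+2500: 3-byte form → E2 94 80.
Concatenated (17 bytes): EE 9D BC E1 AD B5 F0 95 A6 9A F3 8D B8 83 E2 94 80.

EE 9D BC E1 AD B5 F0 95 A6 9A F3 8D B8 83 E2 94 80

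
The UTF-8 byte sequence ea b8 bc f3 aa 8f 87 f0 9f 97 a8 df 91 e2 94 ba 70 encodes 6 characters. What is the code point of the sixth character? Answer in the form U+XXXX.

Offset 0: leading byte 0xEA = 11101010 → 3-byte char #1 = EA B8 BC.
Offset 3: leading byte 0xF3 = 11110011 → 4-byte char #2 = F3 AA 8F 87.
Offset 7: leading byte 0xF0 = 11110000 → 4-byte char #3 = F0 9F 97 A8.
Offset 11: leading byte 0xDF = 11011111 → 2-byte char #4 = DF 91.
Offset 13: leading byte 0xE2 = 11100010 → 3-byte char #5 = E2 94 BA.
Offset 16: leading byte 0x70 = 01110000 → 1-byte char #6 = 70.
Leading byte 0x70 = 01110000 matches 0xxxxxxx → 1-byte sequence.
Byte 1: 0x70 = 01110000, payload 1110000 (7 bits).
Concatenate: 1110000 = 0x70 (7 bits → U+0070).

U+0070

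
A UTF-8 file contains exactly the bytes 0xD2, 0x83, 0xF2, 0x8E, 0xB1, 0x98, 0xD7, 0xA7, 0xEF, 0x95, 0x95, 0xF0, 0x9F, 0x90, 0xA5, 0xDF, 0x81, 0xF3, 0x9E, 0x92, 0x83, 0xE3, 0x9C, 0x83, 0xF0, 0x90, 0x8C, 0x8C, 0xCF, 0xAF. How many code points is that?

10

Byte at offset 0: 0xD2 = 11010010 → 2-byte char (#1). Advance 2.
Byte at offset 2: 0xF2 = 11110010 → 4-byte char (#2). Advance 4.
Byte at offset 6: 0xD7 = 11010111 → 2-byte char (#3). Advance 2.
Byte at offset 8: 0xEF = 11101111 → 3-byte char (#4). Advance 3.
Byte at offset 11: 0xF0 = 11110000 → 4-byte char (#5). Advance 4.
Byte at offset 15: 0xDF = 11011111 → 2-byte char (#6). Advance 2.
Byte at offset 17: 0xF3 = 11110011 → 4-byte char (#7). Advance 4.
Byte at offset 21: 0xE3 = 11100011 → 3-byte char (#8). Advance 3.
Byte at offset 24: 0xF0 = 11110000 → 4-byte char (#9). Advance 4.
Byte at offset 28: 0xCF = 11001111 → 2-byte char (#10). Advance 2.
Reached end at offset 30 after 10 code points.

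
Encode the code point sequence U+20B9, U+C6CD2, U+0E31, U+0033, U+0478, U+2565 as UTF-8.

U+20B9: 3-byte form → E2 82 B9.
U+C6CD2: 4-byte form → F3 86 B3 92.
U+0E31: 3-byte form → E0 B8 B1.
U+0033: 1-byte form → 33.
U+0478: 2-byte form → D1 B8.
U+2565: 3-byte form → E2 95 A5.
Concatenated (16 bytes): E2 82 B9 F3 86 B3 92 E0 B8 B1 33 D1 B8 E2 95 A5.

E2 82 B9 F3 86 B3 92 E0 B8 B1 33 D1 B8 E2 95 A5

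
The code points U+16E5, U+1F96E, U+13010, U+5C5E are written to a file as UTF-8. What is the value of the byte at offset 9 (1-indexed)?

0x93

1-indexed offset 9 is 0-indexed offset 8.
U+16E5 → 3-byte form E1 9B A5 at offsets 0–2.
U+1F96E → 4-byte form F0 9F A5 AE at offsets 3–6.
U+13010 → 4-byte form F0 93 80 90 at offsets 7–10.
Offset 8 falls in char 3's range; it's byte 2 of F0 93 80 90 = 0x93.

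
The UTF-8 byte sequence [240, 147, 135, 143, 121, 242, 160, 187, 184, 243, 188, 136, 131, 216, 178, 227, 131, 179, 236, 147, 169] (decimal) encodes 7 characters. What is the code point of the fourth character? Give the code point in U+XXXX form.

Offset 0: leading byte 0xF0 = 11110000 → 4-byte char #1 = F0 93 87 8F.
Offset 4: leading byte 0x79 = 01111001 → 1-byte char #2 = 79.
Offset 5: leading byte 0xF2 = 11110010 → 4-byte char #3 = F2 A0 BB B8.
Offset 9: leading byte 0xF3 = 11110011 → 4-byte char #4 = F3 BC 88 83.
Leading byte 0xF3 = 11110011 matches 11110xxx → 4-byte sequence.
Byte 1: 0xF3 = 11110011, payload 011 (3 bits).
Byte 2: 0xBC = 10111100 (10xxxxxx ✓), payload 111100.
Byte 3: 0x88 = 10001000 (10xxxxxx ✓), payload 001000.
Byte 4: 0x83 = 10000011 (10xxxxxx ✓), payload 000011.
Concatenate: 011111100001000000011 = 0xFC203 (21 bits → U+FC203).

U+FC203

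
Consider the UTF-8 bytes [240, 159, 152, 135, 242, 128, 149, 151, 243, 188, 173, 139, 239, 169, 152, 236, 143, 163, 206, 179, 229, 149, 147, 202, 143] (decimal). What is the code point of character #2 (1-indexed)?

Offset 0: leading byte 0xF0 = 11110000 → 4-byte char #1 = F0 9F 98 87.
Offset 4: leading byte 0xF2 = 11110010 → 4-byte char #2 = F2 80 95 97.
Leading byte 0xF2 = 11110010 matches 11110xxx → 4-byte sequence.
Byte 1: 0xF2 = 11110010, payload 010 (3 bits).
Byte 2: 0x80 = 10000000 (10xxxxxx ✓), payload 000000.
Byte 3: 0x95 = 10010101 (10xxxxxx ✓), payload 010101.
Byte 4: 0x97 = 10010111 (10xxxxxx ✓), payload 010111.
Concatenate: 010000000010101010111 = 0x80557 (21 bits → U+80557).

U+80557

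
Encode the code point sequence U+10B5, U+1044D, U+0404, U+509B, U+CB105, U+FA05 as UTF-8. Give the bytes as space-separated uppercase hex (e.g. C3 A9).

U+10B5: 3-byte form → E1 82 B5.
U+1044D: 4-byte form → F0 90 91 8D.
U+0404: 2-byte form → D0 84.
U+509B: 3-byte form → E5 82 9B.
U+CB105: 4-byte form → F3 8B 84 85.
U+FA05: 3-byte form → EF A8 85.
Concatenated (19 bytes): E1 82 B5 F0 90 91 8D D0 84 E5 82 9B F3 8B 84 85 EF A8 85.

E1 82 B5 F0 90 91 8D D0 84 E5 82 9B F3 8B 84 85 EF A8 85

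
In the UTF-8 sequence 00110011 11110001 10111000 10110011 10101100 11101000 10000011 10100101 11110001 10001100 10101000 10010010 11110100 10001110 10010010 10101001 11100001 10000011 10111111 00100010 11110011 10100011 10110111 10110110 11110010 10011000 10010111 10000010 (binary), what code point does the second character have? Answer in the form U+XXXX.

Offset 0: leading byte 0x33 = 00110011 → 1-byte char #1 = 33.
Offset 1: leading byte 0xF1 = 11110001 → 4-byte char #2 = F1 B8 B3 AC.
Leading byte 0xF1 = 11110001 matches 11110xxx → 4-byte sequence.
Byte 1: 0xF1 = 11110001, payload 001 (3 bits).
Byte 2: 0xB8 = 10111000 (10xxxxxx ✓), payload 111000.
Byte 3: 0xB3 = 10110011 (10xxxxxx ✓), payload 110011.
Byte 4: 0xAC = 10101100 (10xxxxxx ✓), payload 101100.
Concatenate: 001111000110011101100 = 0x78CEC (21 bits → U+78CEC).

U+78CEC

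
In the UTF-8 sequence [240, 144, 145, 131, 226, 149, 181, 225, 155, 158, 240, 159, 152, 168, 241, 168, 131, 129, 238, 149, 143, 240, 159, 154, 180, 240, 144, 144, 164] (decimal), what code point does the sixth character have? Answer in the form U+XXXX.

Offset 0: leading byte 0xF0 = 11110000 → 4-byte char #1 = F0 90 91 83.
Offset 4: leading byte 0xE2 = 11100010 → 3-byte char #2 = E2 95 B5.
Offset 7: leading byte 0xE1 = 11100001 → 3-byte char #3 = E1 9B 9E.
Offset 10: leading byte 0xF0 = 11110000 → 4-byte char #4 = F0 9F 98 A8.
Offset 14: leading byte 0xF1 = 11110001 → 4-byte char #5 = F1 A8 83 81.
Offset 18: leading byte 0xEE = 11101110 → 3-byte char #6 = EE 95 8F.
Leading byte 0xEE = 11101110 matches 1110xxxx → 3-byte sequence.
Byte 1: 0xEE = 11101110, payload 1110 (4 bits).
Byte 2: 0x95 = 10010101 (10xxxxxx ✓), payload 010101.
Byte 3: 0x8F = 10001111 (10xxxxxx ✓), payload 001111.
Concatenate: 1110010101001111 = 0xE54F (16 bits → U+E54F).

U+E54F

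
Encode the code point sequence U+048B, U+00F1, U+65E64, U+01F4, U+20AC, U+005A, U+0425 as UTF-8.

D2 8B C3 B1 F1 A5 B9 A4 C7 B4 E2 82 AC 5A D0 A5

U+048B: 2-byte form → D2 8B.
U+00F1: 2-byte form → C3 B1.
U+65E64: 4-byte form → F1 A5 B9 A4.
U+01F4: 2-byte form → C7 B4.
U+20AC: 3-byte form → E2 82 AC.
U+005A: 1-byte form → 5A.
U+0425: 2-byte form → D0 A5.
Concatenated (16 bytes): D2 8B C3 B1 F1 A5 B9 A4 C7 B4 E2 82 AC 5A D0 A5.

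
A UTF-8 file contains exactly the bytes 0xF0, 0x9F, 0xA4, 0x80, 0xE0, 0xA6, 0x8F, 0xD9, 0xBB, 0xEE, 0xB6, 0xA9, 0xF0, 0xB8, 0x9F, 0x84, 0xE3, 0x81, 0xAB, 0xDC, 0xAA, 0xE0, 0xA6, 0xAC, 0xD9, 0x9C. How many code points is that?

Byte at offset 0: 0xF0 = 11110000 → 4-byte char (#1). Advance 4.
Byte at offset 4: 0xE0 = 11100000 → 3-byte char (#2). Advance 3.
Byte at offset 7: 0xD9 = 11011001 → 2-byte char (#3). Advance 2.
Byte at offset 9: 0xEE = 11101110 → 3-byte char (#4). Advance 3.
Byte at offset 12: 0xF0 = 11110000 → 4-byte char (#5). Advance 4.
Byte at offset 16: 0xE3 = 11100011 → 3-byte char (#6). Advance 3.
Byte at offset 19: 0xDC = 11011100 → 2-byte char (#7). Advance 2.
Byte at offset 21: 0xE0 = 11100000 → 3-byte char (#8). Advance 3.
Byte at offset 24: 0xD9 = 11011001 → 2-byte char (#9). Advance 2.
Reached end at offset 26 after 9 code points.

9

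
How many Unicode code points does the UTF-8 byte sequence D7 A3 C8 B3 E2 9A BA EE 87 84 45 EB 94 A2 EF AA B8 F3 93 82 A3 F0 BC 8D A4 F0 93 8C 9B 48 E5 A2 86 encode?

12

Byte at offset 0: 0xD7 = 11010111 → 2-byte char (#1). Advance 2.
Byte at offset 2: 0xC8 = 11001000 → 2-byte char (#2). Advance 2.
Byte at offset 4: 0xE2 = 11100010 → 3-byte char (#3). Advance 3.
Byte at offset 7: 0xEE = 11101110 → 3-byte char (#4). Advance 3.
Byte at offset 10: 0x45 = 01000101 → 1-byte char (#5). Advance 1.
Byte at offset 11: 0xEB = 11101011 → 3-byte char (#6). Advance 3.
Byte at offset 14: 0xEF = 11101111 → 3-byte char (#7). Advance 3.
Byte at offset 17: 0xF3 = 11110011 → 4-byte char (#8). Advance 4.
Byte at offset 21: 0xF0 = 11110000 → 4-byte char (#9). Advance 4.
Byte at offset 25: 0xF0 = 11110000 → 4-byte char (#10). Advance 4.
Byte at offset 29: 0x48 = 01001000 → 1-byte char (#11). Advance 1.
Byte at offset 30: 0xE5 = 11100101 → 3-byte char (#12). Advance 3.
Reached end at offset 33 after 12 code points.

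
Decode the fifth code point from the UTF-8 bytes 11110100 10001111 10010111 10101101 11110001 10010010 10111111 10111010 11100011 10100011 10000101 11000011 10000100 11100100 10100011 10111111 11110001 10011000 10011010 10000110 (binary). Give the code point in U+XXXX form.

Offset 0: leading byte 0xF4 = 11110100 → 4-byte char #1 = F4 8F 97 AD.
Offset 4: leading byte 0xF1 = 11110001 → 4-byte char #2 = F1 92 BF BA.
Offset 8: leading byte 0xE3 = 11100011 → 3-byte char #3 = E3 A3 85.
Offset 11: leading byte 0xC3 = 11000011 → 2-byte char #4 = C3 84.
Offset 13: leading byte 0xE4 = 11100100 → 3-byte char #5 = E4 A3 BF.
Leading byte 0xE4 = 11100100 matches 1110xxxx → 3-byte sequence.
Byte 1: 0xE4 = 11100100, payload 0100 (4 bits).
Byte 2: 0xA3 = 10100011 (10xxxxxx ✓), payload 100011.
Byte 3: 0xBF = 10111111 (10xxxxxx ✓), payload 111111.
Concatenate: 0100100011111111 = 0x48FF (16 bits → U+48FF).

U+48FF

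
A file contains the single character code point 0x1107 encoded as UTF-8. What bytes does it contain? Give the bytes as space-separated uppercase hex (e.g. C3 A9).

U+1107 = 0x1107 = 4359 decimal. In range U+0800–U+FFFF → 3-byte form: 1110xxxx 10xxxxxx 10xxxxxx.
Binary (16 bits): 0001000100000111.
Split 4+6+6: 0001 | 000100 | 000111.
Byte 1: 11100001 = 0xE1.
Byte 2: 10000100 = 0x84.
Byte 3: 10000111 = 0x87.

E1 84 87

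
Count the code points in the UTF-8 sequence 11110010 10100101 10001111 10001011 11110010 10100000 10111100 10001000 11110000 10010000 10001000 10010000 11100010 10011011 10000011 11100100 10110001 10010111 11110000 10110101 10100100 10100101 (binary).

Byte at offset 0: 0xF2 = 11110010 → 4-byte char (#1). Advance 4.
Byte at offset 4: 0xF2 = 11110010 → 4-byte char (#2). Advance 4.
Byte at offset 8: 0xF0 = 11110000 → 4-byte char (#3). Advance 4.
Byte at offset 12: 0xE2 = 11100010 → 3-byte char (#4). Advance 3.
Byte at offset 15: 0xE4 = 11100100 → 3-byte char (#5). Advance 3.
Byte at offset 18: 0xF0 = 11110000 → 4-byte char (#6). Advance 4.
Reached end at offset 22 after 6 code points.

6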